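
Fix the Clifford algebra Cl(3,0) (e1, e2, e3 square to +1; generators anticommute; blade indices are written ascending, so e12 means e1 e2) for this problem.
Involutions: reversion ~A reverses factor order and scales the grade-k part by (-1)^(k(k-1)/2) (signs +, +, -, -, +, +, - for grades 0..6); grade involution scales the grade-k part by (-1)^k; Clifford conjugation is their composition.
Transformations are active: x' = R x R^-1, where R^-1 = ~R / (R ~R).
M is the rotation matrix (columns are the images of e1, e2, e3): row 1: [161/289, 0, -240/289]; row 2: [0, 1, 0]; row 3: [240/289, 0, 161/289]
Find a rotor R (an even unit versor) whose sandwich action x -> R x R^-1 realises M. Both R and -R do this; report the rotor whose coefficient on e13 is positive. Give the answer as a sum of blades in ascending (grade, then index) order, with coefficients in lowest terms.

Method: write R = a + b12*e12 + b13*e13 + b23*e23 with a^2 + b12^2 + b13^2 + b23^2 = 1 (so R^-1 = ~R). Expanding the columns R e_j ~R gives tr M = 4a^2 - 1 and, from the antisymmetric part, M21 - M12 = -4a*b12, M13 - M31 = 4a*b13, M32 - M23 = -4a*b23.
Here tr M = 611/289, so a^2 = (1 + tr M)/4 = 225/289 and a = ±15/17. Taking a = 15/17: M21 - M12 = 0, M13 - M31 = -480/289, M32 - M23 = 0, giving b12 = 0, b13 = -8/17, b23 = 0, i.e. R = 15/17 - 8/17*e13.
Its e13 coefficient is negative, so report the other preimage -R.
Answer: -15/17 + 8/17*e13. Why the constraint matters: R and -R act identically through the sandwich — M has trace 611/289 either way — so only the sign condition on e13 picks one of the two preimages.


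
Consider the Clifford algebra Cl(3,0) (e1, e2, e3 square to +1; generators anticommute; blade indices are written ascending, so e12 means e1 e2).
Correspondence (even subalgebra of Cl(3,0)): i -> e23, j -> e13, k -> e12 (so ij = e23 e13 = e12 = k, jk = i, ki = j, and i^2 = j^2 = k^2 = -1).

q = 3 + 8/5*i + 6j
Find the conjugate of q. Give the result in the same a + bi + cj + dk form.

In blades: q = 3 + 6*e13 + 8/5*e23.
Quaternion conjugation is reversion on the even subalgebra: the scalar is fixed and every grade-2 blade flips sign, giving 3 - 6*e13 - 8/5*e23; translating back:
Answer: 3 - 8/5*i - 6j


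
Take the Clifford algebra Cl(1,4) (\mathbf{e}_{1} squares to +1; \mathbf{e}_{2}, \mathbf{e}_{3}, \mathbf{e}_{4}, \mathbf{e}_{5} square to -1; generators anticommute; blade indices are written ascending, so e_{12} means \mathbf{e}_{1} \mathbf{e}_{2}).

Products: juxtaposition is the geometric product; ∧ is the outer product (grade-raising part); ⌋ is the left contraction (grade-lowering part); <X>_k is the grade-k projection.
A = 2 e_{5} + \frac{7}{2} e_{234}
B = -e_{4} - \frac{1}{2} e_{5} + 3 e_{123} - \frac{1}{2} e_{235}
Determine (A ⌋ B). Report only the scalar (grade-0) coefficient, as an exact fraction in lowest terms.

step 1: 1 + e_{23}
Answer: 1


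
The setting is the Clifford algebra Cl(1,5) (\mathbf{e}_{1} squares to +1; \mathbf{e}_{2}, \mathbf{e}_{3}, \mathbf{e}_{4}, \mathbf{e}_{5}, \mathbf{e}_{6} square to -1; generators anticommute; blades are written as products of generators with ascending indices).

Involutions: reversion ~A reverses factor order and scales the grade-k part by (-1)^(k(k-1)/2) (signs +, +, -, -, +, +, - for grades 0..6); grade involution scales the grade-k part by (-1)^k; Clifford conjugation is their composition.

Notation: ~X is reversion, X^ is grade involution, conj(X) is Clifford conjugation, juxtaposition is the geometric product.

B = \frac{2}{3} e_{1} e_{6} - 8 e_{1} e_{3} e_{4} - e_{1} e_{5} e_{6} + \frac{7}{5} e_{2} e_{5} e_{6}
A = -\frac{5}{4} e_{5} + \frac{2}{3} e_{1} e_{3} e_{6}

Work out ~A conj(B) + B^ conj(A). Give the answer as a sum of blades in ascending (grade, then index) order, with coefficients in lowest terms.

first term: -\frac{4}{9} e_{3} + \frac{5}{4} e_{1} e_{6} - \frac{7}{4} e_{2} e_{6} + \frac{2}{3} e_{3} e_{5} - \frac{16}{3} e_{4} e_{6} - \frac{5}{6} e_{1} e_{5} e_{6} - \frac{14}{15} e_{1} e_{2} e_{3} e_{5} - 10 e_{1} e_{3} e_{4} e_{5}
second term: -\frac{4}{9} e_{3} + \frac{5}{4} e_{1} e_{6} - \frac{7}{4} e_{2} e_{6} - \frac{2}{3} e_{3} e_{5} + \frac{16}{3} e_{4} e_{6} - \frac{5}{6} e_{1} e_{5} e_{6} - \frac{14}{15} e_{1} e_{2} e_{3} e_{5} + 10 e_{1} e_{3} e_{4} e_{5}
Answer: -\frac{8}{9} e_{3} + \frac{5}{2} e_{1} e_{6} - \frac{7}{2} e_{2} e_{6} - \frac{5}{3} e_{1} e_{5} e_{6} - \frac{28}{15} e_{1} e_{2} e_{3} e_{5}


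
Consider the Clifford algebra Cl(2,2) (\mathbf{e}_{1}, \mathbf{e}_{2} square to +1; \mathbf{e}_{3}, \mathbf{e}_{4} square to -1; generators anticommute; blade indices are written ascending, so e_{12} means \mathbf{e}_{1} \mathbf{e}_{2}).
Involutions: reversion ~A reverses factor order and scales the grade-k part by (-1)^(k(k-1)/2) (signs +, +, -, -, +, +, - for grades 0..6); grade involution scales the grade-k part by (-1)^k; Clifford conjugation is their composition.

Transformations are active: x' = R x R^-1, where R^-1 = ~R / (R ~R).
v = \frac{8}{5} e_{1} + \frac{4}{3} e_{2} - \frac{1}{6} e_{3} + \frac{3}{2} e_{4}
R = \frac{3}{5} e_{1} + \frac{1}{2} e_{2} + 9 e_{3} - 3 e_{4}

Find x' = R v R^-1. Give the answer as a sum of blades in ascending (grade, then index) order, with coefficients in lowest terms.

~R = \frac{3}{5} e_{1} + \frac{1}{2} e_{2} + 9 e_{3} - 3 e_{4}, and R ~R = -\frac{8939}{100}, so R^-1 = ~R / (-\frac{8939}{100}).
R v = \frac{572}{75} - \frac{29}{2} e_{13} + \frac{57}{10} e_{14} - \frac{145}{12} e_{23} + \frac{19}{4} e_{24} + 13 e_{34}
Answer: -\frac{76088}{44695} e_{1} - \frac{38044}{26817} e_{2} - \frac{73429}{53634} e_{3} - \frac{17665}{17878} e_{4}


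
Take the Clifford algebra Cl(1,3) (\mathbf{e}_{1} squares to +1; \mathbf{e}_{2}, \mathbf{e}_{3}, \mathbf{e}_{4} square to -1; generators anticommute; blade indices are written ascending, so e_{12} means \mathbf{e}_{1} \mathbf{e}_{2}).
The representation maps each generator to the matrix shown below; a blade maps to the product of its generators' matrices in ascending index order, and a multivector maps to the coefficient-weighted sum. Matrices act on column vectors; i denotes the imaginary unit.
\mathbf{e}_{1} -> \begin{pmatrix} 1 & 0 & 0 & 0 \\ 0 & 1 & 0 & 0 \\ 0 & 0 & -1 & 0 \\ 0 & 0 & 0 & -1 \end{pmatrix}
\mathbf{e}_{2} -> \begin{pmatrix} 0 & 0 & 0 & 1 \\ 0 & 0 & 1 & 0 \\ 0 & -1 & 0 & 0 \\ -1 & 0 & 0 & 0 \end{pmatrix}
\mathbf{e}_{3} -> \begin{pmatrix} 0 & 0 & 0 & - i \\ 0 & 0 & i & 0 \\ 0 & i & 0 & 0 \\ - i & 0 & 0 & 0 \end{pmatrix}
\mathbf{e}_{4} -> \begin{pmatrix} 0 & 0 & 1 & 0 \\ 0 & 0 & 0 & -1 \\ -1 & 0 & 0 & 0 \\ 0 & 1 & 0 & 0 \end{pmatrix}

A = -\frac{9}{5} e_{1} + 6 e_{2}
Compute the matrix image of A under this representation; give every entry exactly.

M = (-\frac{9}{5})*rho(e_{1}) + (6)*rho(e_{2}), summed entrywise:
Answer: \begin{pmatrix} - \frac{9}{5} & 0 & 0 & 6 \\ 0 & - \frac{9}{5} & 6 & 0 \\ 0 & -6 & \frac{9}{5} & 0 \\ -6 & 0 & 0 & \frac{9}{5} \end{pmatrix}


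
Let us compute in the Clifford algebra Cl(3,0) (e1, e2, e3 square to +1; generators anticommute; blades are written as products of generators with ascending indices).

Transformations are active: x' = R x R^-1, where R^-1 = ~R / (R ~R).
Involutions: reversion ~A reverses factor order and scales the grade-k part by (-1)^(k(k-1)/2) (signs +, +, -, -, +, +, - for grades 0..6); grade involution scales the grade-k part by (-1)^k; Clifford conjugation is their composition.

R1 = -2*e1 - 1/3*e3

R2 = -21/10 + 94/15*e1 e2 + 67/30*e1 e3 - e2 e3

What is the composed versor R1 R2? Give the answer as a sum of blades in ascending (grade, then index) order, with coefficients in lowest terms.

Distribute over the terms of R1 (each basis-blade product reordered to ascending indices, repeated generators contracted through their squares):
(-2*e1) R2 = 21/5*e1 - 188/15*e2 - 67/15*e3 + 2*e1 e2 e3
(-1/3*e3) R2 = 67/90*e1 - 1/3*e2 + 7/10*e3 - 94/45*e1 e2 e3
Summing the partial products and collecting blades:
Answer: 89/18*e1 - 193/15*e2 - 113/30*e3 - 4/45*e1 e2 e3


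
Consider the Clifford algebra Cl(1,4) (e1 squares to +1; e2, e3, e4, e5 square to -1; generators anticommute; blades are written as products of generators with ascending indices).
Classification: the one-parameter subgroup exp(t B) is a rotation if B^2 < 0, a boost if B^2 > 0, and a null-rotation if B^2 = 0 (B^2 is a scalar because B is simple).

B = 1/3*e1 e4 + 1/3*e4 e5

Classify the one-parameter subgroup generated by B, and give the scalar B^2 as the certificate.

B^2 term by term: the squares give (1/3)^2*(e1 e4)^2 + (1/3)^2*(e4 e5)^2 = 1/9*(+1) + 1/9*(-1) = 0 (each basis 2-blade squares to minus the product of its generators' squares); cross terms between blades sharing an index anticommute and cancel. So B^2 = 0.
Answer: null-rotation, certificate B^2 = 0. The scalar 0 is the complete invariant here: its sign names the subgroup type.


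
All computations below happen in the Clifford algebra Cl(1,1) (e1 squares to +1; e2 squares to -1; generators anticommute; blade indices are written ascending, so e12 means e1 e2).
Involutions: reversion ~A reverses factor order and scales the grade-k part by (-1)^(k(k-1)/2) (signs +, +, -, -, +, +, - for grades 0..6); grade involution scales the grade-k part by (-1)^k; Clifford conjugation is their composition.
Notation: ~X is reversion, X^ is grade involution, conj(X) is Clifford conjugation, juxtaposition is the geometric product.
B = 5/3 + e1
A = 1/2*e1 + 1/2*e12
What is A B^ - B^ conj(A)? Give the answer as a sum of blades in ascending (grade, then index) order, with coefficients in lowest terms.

first term: -1/2 + 5/6*e1 + 1/2*e2 + 5/6*e12
second term: 1/2 - 5/6*e1 + 1/2*e2 - 5/6*e12
Answer: -1 + 5/3*e1 + 5/3*e12


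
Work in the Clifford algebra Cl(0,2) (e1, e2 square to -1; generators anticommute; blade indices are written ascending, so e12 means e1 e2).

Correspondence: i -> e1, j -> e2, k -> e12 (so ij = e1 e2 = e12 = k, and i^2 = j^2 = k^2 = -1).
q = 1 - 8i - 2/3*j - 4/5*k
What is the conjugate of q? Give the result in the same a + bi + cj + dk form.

In blades: q = 1 - 8*e1 - 2/3*e2 - 4/5*e12.
Conjugation here is Clifford conjugation: the scalar is fixed and the grade-1 and grade-2 blades all flip sign, giving 1 + 8*e1 + 2/3*e2 + 4/5*e12; translating back:
Answer: 1 + 8i + 2/3*j + 4/5*k


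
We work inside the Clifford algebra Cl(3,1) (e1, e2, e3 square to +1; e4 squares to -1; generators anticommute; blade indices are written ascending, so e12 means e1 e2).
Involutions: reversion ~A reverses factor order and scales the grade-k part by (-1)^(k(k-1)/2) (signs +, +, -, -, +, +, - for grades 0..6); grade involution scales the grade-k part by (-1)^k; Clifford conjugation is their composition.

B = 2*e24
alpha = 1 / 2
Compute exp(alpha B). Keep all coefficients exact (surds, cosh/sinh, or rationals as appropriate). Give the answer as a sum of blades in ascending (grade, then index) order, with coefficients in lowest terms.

B^2 = (2)^2*(e24)^2 = 4*(+1) = 4 (a basis 2-blade squares to minus the product of its generators' squares).
B^2 = 4 — a positive square means the series sums to a boost: l = 2, alpha*l = 1, so exp(alpha B) = cosh(1) + (sinh(1)/2)*B = cosh(1) + (sinh(1)/2)*B.
Answer: cosh(1) + sinh(1)*e24


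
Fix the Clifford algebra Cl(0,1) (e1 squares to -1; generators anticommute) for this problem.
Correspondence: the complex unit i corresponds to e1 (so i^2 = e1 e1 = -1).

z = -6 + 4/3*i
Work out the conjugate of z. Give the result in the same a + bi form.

In blades: z = -6 + 4/3*e1.
Conjugation here is Clifford conjugation: the scalar is fixed and the grade-1 and grade-2 blades all flip sign, giving -6 - 4/3*e1; translating back:
Answer: -6 - 4/3*i


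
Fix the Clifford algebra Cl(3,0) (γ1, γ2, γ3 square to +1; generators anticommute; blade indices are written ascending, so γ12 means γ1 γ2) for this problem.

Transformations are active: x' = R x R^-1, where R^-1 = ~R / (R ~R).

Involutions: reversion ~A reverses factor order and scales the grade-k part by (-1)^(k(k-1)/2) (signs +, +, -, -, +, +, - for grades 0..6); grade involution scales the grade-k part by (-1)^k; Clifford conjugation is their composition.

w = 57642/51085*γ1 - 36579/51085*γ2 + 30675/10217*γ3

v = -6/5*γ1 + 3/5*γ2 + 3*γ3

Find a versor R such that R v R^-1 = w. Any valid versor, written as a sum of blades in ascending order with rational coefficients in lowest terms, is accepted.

Here q(v) = q(w) = 54/5; the classical choice R = v + w = -732/10217*γ1 - 5928/51085*γ2 + 61326/10217*γ3 then realises v -> w under the sandwich.
Answer: -732/10217*γ1 - 5928/51085*γ2 + 61326/10217*γ3


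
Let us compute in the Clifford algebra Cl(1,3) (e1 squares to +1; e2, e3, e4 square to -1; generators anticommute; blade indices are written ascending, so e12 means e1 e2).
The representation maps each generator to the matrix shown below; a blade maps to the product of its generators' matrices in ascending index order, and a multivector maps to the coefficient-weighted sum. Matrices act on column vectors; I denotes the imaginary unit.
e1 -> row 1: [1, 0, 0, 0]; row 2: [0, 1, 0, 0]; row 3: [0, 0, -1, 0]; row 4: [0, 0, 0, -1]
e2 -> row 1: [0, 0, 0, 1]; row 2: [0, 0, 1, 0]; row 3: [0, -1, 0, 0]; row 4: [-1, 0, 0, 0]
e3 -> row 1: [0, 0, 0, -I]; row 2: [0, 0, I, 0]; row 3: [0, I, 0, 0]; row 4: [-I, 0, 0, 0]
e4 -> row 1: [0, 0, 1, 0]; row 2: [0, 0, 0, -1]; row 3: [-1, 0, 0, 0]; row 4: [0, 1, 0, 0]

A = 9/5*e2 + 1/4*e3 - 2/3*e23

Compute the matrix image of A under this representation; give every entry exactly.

Bivector images (products of the table entries): rho(e23) = rho(e2)rho(e3) = row 1: [-I, 0, 0, 0]; row 2: [0, I, 0, 0]; row 3: [0, 0, -I, 0]; row 4: [0, 0, 0, I].
M = (9/5)*rho(e2) + (1/4)*rho(e3) + (-2/3)*rho(e23), summed entrywise:
Answer: row 1: [2*I/3, 0, 0, 9/5 - I/4]; row 2: [0, -2*I/3, 9/5 + I/4, 0]; row 3: [0, -9/5 + I/4, 2*I/3, 0]; row 4: [-9/5 - I/4, 0, 0, -2*I/3]


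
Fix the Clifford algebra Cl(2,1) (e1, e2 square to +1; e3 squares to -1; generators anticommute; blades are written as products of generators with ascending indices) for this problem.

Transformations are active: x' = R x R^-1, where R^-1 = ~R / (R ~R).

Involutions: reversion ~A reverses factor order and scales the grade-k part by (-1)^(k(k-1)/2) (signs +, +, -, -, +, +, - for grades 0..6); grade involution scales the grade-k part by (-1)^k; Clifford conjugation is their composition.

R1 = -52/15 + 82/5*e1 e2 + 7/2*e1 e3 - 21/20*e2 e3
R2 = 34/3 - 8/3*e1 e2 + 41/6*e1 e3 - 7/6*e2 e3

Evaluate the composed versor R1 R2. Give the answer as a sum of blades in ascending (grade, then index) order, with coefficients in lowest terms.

Distribute over the terms of R1 (each basis-blade product reordered to ascending indices, repeated generators contracted through their squares):
(-52/15) R2 = -1768/45 + 416/45*e1 e2 - 1066/45*e1 e3 + 182/45*e2 e3
(82/5*e1 e2) R2 = 656/15 + 2788/15*e1 e2 - 287/15*e1 e3 - 1681/15*e2 e3
(7/2*e1 e3) R2 = 287/12 - 49/12*e1 e2 + 119/3*e1 e3 - 28/3*e2 e3
(-21/20*e2 e3) R2 = 49/40 + 287/40*e1 e2 - 14/5*e1 e3 - 119/10*e2 e3
Summing the partial products and collecting blades:
Answer: 10651/360 + 71353/360*e1 e2 - 268/45*e1 e3 - 11633/90*e2 e3


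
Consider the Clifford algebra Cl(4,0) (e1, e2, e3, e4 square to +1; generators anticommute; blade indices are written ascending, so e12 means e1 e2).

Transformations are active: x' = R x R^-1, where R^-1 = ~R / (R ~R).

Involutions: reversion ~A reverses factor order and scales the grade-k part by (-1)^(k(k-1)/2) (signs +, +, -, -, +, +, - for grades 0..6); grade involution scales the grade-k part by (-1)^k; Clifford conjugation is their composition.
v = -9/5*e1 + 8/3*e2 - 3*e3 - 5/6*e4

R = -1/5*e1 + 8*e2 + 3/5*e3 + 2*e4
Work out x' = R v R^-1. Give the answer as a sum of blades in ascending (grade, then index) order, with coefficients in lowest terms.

~R = -1/5*e1 + 8*e2 + 3/5*e3 + 2*e4, and R ~R = 342/5, so R^-1 = ~R / (342/5).
R v = 1367/75 + 208/15*e12 + 42/25*e13 + 113/30*e14 - 128/5*e23 - 12*e24 + 11/2*e34
Answer: 21718/12825*e1 + 4096/2565*e2 + 14192/4275*e3 + 9743/5130*e4


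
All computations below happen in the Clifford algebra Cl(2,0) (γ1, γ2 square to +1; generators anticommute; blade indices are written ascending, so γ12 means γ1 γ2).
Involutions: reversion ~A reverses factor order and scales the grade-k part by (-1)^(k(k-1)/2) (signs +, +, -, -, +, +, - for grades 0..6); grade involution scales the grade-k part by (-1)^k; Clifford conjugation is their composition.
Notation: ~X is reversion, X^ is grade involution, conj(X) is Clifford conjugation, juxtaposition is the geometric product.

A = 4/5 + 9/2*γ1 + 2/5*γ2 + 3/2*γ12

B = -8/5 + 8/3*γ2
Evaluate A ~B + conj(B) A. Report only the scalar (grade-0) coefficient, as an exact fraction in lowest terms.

first term: -16/75 - 16/5*γ1 + 112/75*γ2 + 48/5*γ12
second term: -176/75 - 16/5*γ1 - 208/75*γ2 + 48/5*γ12
Answer: -64/25


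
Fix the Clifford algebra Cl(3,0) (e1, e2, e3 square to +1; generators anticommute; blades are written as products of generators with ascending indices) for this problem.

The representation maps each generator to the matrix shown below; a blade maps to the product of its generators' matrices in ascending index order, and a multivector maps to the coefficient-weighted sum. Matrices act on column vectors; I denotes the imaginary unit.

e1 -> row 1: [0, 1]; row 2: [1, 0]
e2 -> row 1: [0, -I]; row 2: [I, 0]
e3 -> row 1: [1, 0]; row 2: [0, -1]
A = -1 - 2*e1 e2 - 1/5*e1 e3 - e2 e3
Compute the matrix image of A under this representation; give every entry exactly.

Bivector images (products of the table entries): rho(e1 e2) = rho(e1)rho(e2) = row 1: [I, 0]; row 2: [0, -I]; rho(e1 e3) = rho(e1)rho(e3) = row 1: [0, -1]; row 2: [1, 0]; rho(e2 e3) = rho(e2)rho(e3) = row 1: [0, I]; row 2: [I, 0].
M = (-1)*1 + (-2)*rho(e1 e2) + (-1/5)*rho(e1 e3) + (-1)*rho(e2 e3), summed entrywise (1 is the identity matrix):
Answer: row 1: [-1 - 2*I, 1/5 - I]; row 2: [-1/5 - I, -1 + 2*I]


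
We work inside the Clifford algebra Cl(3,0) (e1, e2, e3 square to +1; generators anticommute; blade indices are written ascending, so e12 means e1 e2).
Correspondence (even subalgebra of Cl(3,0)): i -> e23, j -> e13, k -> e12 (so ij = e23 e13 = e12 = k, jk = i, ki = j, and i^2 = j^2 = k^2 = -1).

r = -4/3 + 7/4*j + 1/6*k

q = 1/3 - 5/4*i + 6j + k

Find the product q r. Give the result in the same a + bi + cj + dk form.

In blades: q = 1/3 + e12 + 6*e13 - 5/4*e23, r = -4/3 + 1/6*e12 + 7/4*e13.
Distribute q over r term by term (generator squares from the signature, products reordered to ascending indices): (1/3)*r = -4/9 + 1/18*e12 + 7/12*e13; (e12)*r = -1/6 - 4/3*e12 - 7/4*e23; (6*e13)*r = -21/2 - 8*e13 + e23; (-5/4*e23)*r = -35/16*e12 + 5/24*e13 + 5/3*e23.
Sum: -100/9 - 499/144*e12 - 173/24*e13 + 11/12*e23; translating back through the correspondence:
Answer: -100/9 + 11/12*i - 173/24*j - 499/144*k


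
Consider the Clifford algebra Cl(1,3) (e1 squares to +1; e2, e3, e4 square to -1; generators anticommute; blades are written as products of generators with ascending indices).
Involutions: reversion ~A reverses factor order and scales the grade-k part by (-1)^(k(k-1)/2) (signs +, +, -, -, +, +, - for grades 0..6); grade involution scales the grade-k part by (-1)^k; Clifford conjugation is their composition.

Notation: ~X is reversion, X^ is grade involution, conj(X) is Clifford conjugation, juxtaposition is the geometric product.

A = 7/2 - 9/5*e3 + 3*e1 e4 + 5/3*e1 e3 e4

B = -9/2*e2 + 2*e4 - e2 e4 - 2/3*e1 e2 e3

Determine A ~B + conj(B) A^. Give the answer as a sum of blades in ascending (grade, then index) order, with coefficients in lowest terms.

first term: -6*e1 - 63/4*e2 + 7*e4 + 21/5*e1 e2 - 10/3*e1 e3 - 81/10*e2 e3 + 83/18*e2 e4 - 18/5*e3 e4 + 2/3*e1 e2 e3 + 27/2*e1 e2 e4 - 1/5*e2 e3 e4 - 15/2*e1 e2 e3 e4
second term: -6*e1 + 63/4*e2 - 7*e4 - 9/5*e1 e2 - 10/3*e1 e3 + 81/10*e2 e3 + 43/18*e2 e4 + 18/5*e3 e4 - 4*e1 e2 e3 - 27/2*e1 e2 e4 - 19/5*e2 e3 e4 + 15/2*e1 e2 e3 e4
Answer: -12*e1 + 12/5*e1 e2 - 20/3*e1 e3 + 7*e2 e4 - 10/3*e1 e2 e3 - 4*e2 e3 e4


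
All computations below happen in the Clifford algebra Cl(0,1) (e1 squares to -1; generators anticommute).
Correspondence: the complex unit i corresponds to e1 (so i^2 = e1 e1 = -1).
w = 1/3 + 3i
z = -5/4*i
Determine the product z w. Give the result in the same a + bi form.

In blades: z = -5/4*e1, w = 1/3 + 3*e1.
Distribute z over w term by term (generator squares from the signature, products reordered to ascending indices): (-5/4*e1)*w = 15/4 - 5/12*e1.
Sum: 15/4 - 5/12*e1; translating back through the correspondence:
Answer: 15/4 - 5/12*i


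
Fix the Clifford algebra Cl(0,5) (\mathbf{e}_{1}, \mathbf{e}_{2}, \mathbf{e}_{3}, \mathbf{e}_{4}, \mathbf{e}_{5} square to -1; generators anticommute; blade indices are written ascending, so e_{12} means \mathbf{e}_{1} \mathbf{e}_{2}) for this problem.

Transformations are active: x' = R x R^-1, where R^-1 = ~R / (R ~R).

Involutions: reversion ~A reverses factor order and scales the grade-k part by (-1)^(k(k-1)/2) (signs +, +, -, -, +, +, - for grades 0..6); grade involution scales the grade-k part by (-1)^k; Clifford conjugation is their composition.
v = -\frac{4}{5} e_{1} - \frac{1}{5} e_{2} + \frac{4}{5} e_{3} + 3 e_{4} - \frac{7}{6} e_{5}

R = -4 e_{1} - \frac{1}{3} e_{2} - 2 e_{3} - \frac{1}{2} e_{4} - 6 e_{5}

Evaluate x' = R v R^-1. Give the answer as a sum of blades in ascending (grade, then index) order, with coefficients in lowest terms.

~R = -4 e_{1} - \frac{1}{3} e_{2} - 2 e_{3} - \frac{1}{2} e_{4} - 6 e_{5}, and R ~R = -\frac{2029}{36}, so R^-1 = ~R / (-\frac{2029}{36}).
R v = -\frac{43}{6} + \frac{8}{15} e_{12} - \frac{24}{5} e_{13} - \frac{62}{5} e_{14} - \frac{2}{15} e_{15} - \frac{2}{3} e_{23} - \frac{11}{10} e_{24} - \frac{73}{90} e_{25} - \frac{28}{5} e_{34} + \frac{107}{15} e_{35} + \frac{223}{12} e_{45}
Answer: -\frac{2204}{10145} e_{1} + \frac{1169}{10145} e_{2} - \frac{13276}{10145} e_{3} - \frac{6345}{2029} e_{4} - \frac{4373}{12174} e_{5}


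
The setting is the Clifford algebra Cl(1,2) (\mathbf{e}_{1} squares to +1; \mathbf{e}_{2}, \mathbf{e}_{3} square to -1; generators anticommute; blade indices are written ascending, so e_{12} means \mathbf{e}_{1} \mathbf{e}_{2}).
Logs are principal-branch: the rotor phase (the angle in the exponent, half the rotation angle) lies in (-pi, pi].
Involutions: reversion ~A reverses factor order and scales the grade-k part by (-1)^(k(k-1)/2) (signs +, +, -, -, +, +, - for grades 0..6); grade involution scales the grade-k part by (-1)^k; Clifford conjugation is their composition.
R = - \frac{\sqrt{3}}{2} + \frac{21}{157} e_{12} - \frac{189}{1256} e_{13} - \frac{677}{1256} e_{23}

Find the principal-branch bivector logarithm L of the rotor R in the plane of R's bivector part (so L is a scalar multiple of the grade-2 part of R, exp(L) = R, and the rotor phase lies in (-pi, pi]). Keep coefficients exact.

The scalar part of R is - \frac{\sqrt{3}}{2}, so the principal-branch rotor phase is pinned; divide the bivector part by its sine to get the unit plane — L is the phase times that plane.
Concretely: cos(phase) = - \frac{\sqrt{3}}{2} gives phase = ±\frac{5 \pi}{6}, and since phase/sin(phase) is even the sign is immaterial: L = (phase/sin(phase)) * <R>_2 = (\frac{5 \pi}{3}) * <R>_2.
Answer: \frac{35 \pi}{157} e_{12} - \frac{315 \pi}{1256} e_{13} - \frac{3385 \pi}{3768} e_{23}


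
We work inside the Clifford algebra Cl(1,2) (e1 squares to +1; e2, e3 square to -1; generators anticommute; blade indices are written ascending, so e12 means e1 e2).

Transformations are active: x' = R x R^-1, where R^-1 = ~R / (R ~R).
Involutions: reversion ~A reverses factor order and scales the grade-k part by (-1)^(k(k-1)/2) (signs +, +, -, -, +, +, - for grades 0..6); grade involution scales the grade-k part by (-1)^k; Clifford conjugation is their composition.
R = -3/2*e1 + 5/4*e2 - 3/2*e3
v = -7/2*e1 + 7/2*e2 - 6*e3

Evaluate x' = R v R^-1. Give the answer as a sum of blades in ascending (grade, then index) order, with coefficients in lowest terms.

~R = -3/2*e1 + 5/4*e2 - 3/2*e3, and R ~R = -25/16, so R^-1 = ~R / (-25/16).
R v = -65/8 - 7/8*e12 + 15/4*e13 - 9/4*e23
Answer: -121/10*e1 + 19/2*e2 - 48/5*e3


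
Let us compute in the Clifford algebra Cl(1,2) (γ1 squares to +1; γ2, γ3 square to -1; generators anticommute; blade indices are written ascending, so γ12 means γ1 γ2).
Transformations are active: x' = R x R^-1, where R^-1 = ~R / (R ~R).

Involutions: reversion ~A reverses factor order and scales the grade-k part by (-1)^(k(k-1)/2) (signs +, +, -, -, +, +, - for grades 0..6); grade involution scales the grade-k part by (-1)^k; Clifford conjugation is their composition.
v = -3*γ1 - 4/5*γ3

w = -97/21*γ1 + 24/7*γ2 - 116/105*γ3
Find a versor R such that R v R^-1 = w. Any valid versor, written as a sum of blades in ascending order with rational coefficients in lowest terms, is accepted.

Construction: equal norms (both 209/25) license R = v + w = -160/21*γ1 + 24/7*γ2 - 40/21*γ3 — nothing changes along that direction, while (v - w)/2 changes sign, so v maps onto w.
Answer: -160/21*γ1 + 24/7*γ2 - 40/21*γ3


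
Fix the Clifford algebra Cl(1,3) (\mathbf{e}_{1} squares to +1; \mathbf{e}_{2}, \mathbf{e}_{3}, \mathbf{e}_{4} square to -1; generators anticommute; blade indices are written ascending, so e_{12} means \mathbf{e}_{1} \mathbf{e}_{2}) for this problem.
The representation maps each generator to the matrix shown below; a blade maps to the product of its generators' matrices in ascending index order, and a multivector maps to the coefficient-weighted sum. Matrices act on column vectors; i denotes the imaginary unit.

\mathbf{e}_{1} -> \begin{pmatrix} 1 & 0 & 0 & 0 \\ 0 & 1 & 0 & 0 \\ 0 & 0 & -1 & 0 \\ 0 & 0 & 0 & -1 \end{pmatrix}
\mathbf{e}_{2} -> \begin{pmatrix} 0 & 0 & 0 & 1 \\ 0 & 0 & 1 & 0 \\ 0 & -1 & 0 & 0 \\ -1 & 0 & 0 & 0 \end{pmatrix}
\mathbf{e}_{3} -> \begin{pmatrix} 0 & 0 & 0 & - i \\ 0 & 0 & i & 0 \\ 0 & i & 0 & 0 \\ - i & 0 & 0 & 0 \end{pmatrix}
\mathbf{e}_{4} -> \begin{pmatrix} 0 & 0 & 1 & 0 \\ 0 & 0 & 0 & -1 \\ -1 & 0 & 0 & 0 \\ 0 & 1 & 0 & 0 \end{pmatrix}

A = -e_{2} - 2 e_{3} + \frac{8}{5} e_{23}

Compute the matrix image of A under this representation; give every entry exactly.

Bivector images (products of the table entries): rho(e_{23}) = rho(\mathbf{e}_{2})rho(\mathbf{e}_{3}) = \begin{pmatrix} - i & 0 & 0 & 0 \\ 0 & i & 0 & 0 \\ 0 & 0 & - i & 0 \\ 0 & 0 & 0 & i \end{pmatrix}.
M = (-1)*rho(e_{2}) + (-2)*rho(e_{3}) + (\frac{8}{5})*rho(e_{23}), summed entrywise:
Answer: \begin{pmatrix} - \frac{8 i}{5} & 0 & 0 & -1 + 2 i \\ 0 & \frac{8 i}{5} & -1 - 2 i & 0 \\ 0 & 1 - 2 i & - \frac{8 i}{5} & 0 \\ 1 + 2 i & 0 & 0 & \frac{8 i}{5} \end{pmatrix}


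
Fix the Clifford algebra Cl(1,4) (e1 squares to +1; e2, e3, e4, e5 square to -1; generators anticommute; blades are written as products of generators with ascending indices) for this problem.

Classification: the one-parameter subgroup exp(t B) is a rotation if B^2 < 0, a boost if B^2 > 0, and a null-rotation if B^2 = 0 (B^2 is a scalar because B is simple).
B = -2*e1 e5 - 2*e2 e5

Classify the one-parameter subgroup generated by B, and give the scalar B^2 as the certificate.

B^2 term by term: the squares give (-2)^2*(e1 e5)^2 + (-2)^2*(e2 e5)^2 = 4*(+1) + 4*(-1) = 0 (each basis 2-blade squares to minus the product of its generators' squares); cross terms between blades sharing an index anticommute and cancel. So B^2 = 0.
Answer: null-rotation, certificate B^2 = 0. No conjugation can change B^2 = 0; the sign gives the class.


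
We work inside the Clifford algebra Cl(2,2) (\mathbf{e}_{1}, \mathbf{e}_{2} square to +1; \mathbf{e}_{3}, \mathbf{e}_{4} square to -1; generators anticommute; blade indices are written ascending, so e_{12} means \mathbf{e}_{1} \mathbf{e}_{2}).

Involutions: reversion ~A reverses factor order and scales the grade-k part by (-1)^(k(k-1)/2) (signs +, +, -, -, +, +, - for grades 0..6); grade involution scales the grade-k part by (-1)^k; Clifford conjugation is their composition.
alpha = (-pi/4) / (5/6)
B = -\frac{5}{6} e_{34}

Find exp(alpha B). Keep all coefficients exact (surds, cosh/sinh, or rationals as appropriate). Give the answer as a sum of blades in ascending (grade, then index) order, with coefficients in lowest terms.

B^2 = (-\frac{5}{6})^2*(e_{34})^2 = \frac{25}{36}*(-1) = -\frac{25}{36} (a basis 2-blade squares to minus the product of its generators' squares).
B^2 = -\frac{25}{36} — B^2 < 0, so the exponential closes trigonometrically: l = \frac{5}{6}, alpha*l = - \frac{\pi}{4}, so exp(alpha B) = cos(- \frac{\pi}{4}) + (sin(- \frac{\pi}{4})/(\frac{5}{6}))*B = \frac{\sqrt{2}}{2} + (- \frac{3 \sqrt{2}}{5})*B.
Answer: \frac{\sqrt{2}}{2} + \frac{\sqrt{2}}{2} e_{34}


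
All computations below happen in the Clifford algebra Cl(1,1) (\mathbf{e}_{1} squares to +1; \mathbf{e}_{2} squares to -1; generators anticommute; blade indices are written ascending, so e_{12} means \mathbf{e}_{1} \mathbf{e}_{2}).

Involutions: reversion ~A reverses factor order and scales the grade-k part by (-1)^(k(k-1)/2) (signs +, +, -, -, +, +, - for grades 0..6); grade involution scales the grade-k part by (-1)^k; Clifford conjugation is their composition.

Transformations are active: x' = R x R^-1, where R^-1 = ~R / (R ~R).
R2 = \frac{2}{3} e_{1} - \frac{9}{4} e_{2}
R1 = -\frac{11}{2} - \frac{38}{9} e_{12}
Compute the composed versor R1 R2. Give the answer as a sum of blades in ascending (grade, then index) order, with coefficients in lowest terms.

Distribute over the terms of R1 (each basis-blade product reordered to ascending indices, repeated generators contracted through their squares):
(-\frac{11}{2}) R2 = -\frac{11}{3} e_{1} + \frac{99}{8} e_{2}
(-\frac{38}{9} e_{12}) R2 = -\frac{19}{2} e_{1} + \frac{76}{27} e_{2}
Summing the partial products and collecting blades:
Answer: -\frac{79}{6} e_{1} + \frac{3281}{216} e_{2}


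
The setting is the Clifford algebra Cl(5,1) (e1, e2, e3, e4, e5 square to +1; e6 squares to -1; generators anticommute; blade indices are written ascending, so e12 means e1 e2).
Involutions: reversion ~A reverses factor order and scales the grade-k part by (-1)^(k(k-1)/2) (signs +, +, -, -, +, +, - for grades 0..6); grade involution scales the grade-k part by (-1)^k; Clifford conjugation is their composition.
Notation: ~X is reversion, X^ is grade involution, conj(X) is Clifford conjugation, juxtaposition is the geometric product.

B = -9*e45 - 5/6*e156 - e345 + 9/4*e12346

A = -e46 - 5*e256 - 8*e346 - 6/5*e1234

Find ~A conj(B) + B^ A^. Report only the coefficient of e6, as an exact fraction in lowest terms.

first term: 27/10*e6 - 83/6*e12 + e56 - 9/4*e123 - 6/5*e125 - 5/6*e145 - 45*e246 + 71*e356 - 54/5*e1235 - 55/12*e1345 + 5*e2346 - e23456
second term: 27/10*e6 - 83/6*e12 - 17*e56 + 9/4*e123 + 6/5*e125 + 5/6*e145 - 45*e246 + 73*e356 - 54/5*e1235 + 55/12*e1345 - 5*e2346 - e23456
Answer: 27/5


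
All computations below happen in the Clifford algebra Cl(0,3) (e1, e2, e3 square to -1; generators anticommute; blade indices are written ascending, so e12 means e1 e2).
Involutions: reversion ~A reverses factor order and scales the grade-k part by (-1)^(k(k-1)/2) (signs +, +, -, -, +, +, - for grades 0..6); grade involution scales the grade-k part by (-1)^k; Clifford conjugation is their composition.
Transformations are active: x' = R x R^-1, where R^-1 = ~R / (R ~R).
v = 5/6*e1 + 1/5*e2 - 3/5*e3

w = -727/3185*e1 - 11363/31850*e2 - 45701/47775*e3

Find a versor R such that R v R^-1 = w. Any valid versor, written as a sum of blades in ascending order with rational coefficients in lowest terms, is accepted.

Since q(v) = q(w) = -197/180, the sum R = v + w = 11563/19110*e1 - 4993/31850*e2 - 74366/47775*e3 does the job whenever invertible.
Answer: 11563/19110*e1 - 4993/31850*e2 - 74366/47775*e3


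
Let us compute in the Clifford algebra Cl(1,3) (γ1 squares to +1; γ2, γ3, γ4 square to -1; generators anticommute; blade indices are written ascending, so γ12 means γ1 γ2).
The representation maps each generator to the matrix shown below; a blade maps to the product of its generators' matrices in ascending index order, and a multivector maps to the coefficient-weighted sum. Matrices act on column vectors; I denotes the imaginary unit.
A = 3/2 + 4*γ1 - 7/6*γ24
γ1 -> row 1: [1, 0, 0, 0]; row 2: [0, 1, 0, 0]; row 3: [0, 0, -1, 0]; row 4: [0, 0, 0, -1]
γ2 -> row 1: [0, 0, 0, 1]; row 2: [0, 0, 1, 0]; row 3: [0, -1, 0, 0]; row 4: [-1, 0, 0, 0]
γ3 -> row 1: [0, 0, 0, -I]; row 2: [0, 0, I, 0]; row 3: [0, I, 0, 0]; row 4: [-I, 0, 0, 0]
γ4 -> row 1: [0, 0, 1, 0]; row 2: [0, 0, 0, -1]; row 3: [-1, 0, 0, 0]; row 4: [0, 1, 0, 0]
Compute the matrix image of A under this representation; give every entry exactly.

Bivector images (products of the table entries): rho(γ24) = rho(γ2)rho(γ4) = row 1: [0, 1, 0, 0]; row 2: [-1, 0, 0, 0]; row 3: [0, 0, 0, 1]; row 4: [0, 0, -1, 0].
M = (3/2)*1 + (4)*rho(γ1) + (-7/6)*rho(γ24), summed entrywise (1 is the identity matrix):
Answer: row 1: [11/2, -7/6, 0, 0]; row 2: [7/6, 11/2, 0, 0]; row 3: [0, 0, -5/2, -7/6]; row 4: [0, 0, 7/6, -5/2]


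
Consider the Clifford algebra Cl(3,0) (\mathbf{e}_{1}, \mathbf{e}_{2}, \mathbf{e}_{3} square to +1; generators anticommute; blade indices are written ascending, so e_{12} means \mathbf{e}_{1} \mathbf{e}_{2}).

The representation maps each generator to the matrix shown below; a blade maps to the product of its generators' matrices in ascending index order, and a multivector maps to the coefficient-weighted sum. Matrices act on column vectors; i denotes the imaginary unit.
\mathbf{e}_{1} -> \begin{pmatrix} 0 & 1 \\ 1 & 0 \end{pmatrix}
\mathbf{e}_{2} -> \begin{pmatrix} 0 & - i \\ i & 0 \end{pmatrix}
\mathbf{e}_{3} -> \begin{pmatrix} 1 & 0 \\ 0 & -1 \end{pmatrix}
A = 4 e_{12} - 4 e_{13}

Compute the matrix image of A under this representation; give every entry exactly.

Bivector images (products of the table entries): rho(e_{12}) = rho(\mathbf{e}_{1})rho(\mathbf{e}_{2}) = \begin{pmatrix} i & 0 \\ 0 & - i \end{pmatrix}; rho(e_{13}) = rho(\mathbf{e}_{1})rho(\mathbf{e}_{3}) = \begin{pmatrix} 0 & -1 \\ 1 & 0 \end{pmatrix}.
M = (4)*rho(e_{12}) + (-4)*rho(e_{13}), summed entrywise:
Answer: \begin{pmatrix} 4 i & 4 \\ -4 & - 4 i \end{pmatrix}


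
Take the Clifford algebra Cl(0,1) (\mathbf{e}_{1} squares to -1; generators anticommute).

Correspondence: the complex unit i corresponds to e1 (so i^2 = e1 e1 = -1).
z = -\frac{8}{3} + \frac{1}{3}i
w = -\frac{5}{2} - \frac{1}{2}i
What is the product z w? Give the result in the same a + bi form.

In blades: z = -\frac{8}{3} + \frac{1}{3} e_{1}, w = -\frac{5}{2} - \frac{1}{2} e_{1}.
Distribute z over w term by term (generator squares from the signature, products reordered to ascending indices): (-\frac{8}{3})*w = \frac{20}{3} + \frac{4}{3} e_{1}; (\frac{1}{3} e_{1})*w = \frac{1}{6} - \frac{5}{6} e_{1}.
Sum: \frac{41}{6} + \frac{1}{2} e_{1}; translating back through the correspondence:
Answer: \frac{41}{6} + \frac{1}{2}i


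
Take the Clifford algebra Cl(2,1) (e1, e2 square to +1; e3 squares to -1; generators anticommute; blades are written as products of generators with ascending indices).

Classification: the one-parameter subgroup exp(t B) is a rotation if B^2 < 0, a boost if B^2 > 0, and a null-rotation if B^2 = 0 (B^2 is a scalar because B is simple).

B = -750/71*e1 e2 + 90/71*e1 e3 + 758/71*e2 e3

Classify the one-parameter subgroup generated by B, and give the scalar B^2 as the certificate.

B^2 term by term: the squares give (-750/71)^2*(e1 e2)^2 + (90/71)^2*(e1 e3)^2 + (758/71)^2*(e2 e3)^2 = 562500/5041*(-1) + 8100/5041*(+1) + 574564/5041*(+1) = 4 (each basis 2-blade squares to minus the product of its generators' squares); cross terms between blades sharing an index anticommute and cancel. So B^2 = 4.
Answer: boost, certificate B^2 = 4. No conjugation can change B^2 = 4; the sign gives the class.


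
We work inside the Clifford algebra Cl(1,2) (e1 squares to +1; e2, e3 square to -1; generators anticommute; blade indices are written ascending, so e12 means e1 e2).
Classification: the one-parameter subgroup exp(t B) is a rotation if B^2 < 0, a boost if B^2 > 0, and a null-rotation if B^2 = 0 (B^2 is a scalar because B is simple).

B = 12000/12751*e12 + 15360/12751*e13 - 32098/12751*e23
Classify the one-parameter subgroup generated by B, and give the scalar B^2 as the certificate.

B^2 term by term: the squares give (12000/12751)^2*(e12)^2 + (15360/12751)^2*(e13)^2 + (-32098/12751)^2*(e23)^2 = 144000000/162588001*(+1) + 235929600/162588001*(+1) + 1030281604/162588001*(-1) = -4 (each basis 2-blade squares to minus the product of its generators' squares); cross terms between blades sharing an index anticommute and cancel. So B^2 = -4.
Answer: rotation, certificate B^2 = -4. No conjugation can change B^2 = -4; the sign gives the class.


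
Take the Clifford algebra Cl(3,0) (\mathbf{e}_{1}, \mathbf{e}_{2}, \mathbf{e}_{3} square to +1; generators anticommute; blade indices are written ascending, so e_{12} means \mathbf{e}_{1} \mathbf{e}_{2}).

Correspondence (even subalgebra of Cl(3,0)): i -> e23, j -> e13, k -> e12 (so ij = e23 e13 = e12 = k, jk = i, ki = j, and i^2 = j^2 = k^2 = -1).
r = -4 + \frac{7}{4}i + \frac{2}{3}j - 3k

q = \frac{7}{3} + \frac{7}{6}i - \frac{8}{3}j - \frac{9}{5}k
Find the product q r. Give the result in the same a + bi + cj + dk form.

In blades: q = \frac{7}{3} - \frac{9}{5} e_{12} - \frac{8}{3} e_{13} + \frac{7}{6} e_{23}, r = -4 - 3 e_{12} + \frac{2}{3} e_{13} + \frac{7}{4} e_{23}.
Distribute q over r term by term (generator squares from the signature, products reordered to ascending indices): (\frac{7}{3})*r = -\frac{28}{3} - 7 e_{12} + \frac{14}{9} e_{13} + \frac{49}{12} e_{23}; (-\frac{9}{5} e_{12})*r = -\frac{27}{5} + \frac{36}{5} e_{12} - \frac{63}{20} e_{13} + \frac{6}{5} e_{23}; (-\frac{8}{3} e_{13})*r = \frac{16}{9} + \frac{14}{3} e_{12} + \frac{32}{3} e_{13} + 8 e_{23}; (\frac{7}{6} e_{23})*r = -\frac{49}{24} + \frac{7}{9} e_{12} + \frac{7}{2} e_{13} - \frac{14}{3} e_{23}.
Sum: -\frac{5399}{360} + \frac{254}{45} e_{12} + \frac{2263}{180} e_{13} + \frac{517}{60} e_{23}; translating back through the correspondence:
Answer: -\frac{5399}{360} + \frac{517}{60}i + \frac{2263}{180}j + \frac{254}{45}k


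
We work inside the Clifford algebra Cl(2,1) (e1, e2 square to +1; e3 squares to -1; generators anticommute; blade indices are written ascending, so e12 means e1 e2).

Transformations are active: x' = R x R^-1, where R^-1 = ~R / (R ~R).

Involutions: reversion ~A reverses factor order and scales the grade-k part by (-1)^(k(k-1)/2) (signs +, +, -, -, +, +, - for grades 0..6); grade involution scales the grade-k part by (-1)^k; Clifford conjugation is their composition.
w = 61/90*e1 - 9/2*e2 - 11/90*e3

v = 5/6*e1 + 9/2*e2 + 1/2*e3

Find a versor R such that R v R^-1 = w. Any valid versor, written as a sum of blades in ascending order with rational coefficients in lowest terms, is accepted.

Take R = v + w = 68/45*e1 + 17/45*e3. Because q(v) = q(w) = 745/36, conjugation by R sends v exactly to w.
Answer: 68/45*e1 + 17/45*e3


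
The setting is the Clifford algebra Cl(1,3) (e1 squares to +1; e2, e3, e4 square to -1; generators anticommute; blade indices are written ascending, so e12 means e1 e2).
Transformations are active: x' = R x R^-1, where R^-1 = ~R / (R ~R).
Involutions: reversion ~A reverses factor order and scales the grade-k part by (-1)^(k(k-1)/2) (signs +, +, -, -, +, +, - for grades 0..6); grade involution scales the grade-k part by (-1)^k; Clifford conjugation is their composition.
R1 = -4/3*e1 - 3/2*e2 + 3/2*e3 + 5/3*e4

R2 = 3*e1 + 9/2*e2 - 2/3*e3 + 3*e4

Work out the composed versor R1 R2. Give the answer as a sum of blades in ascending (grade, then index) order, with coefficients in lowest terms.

Distribute over the terms of R1 (each basis-blade product reordered to ascending indices, repeated generators contracted through their squares):
(-4/3*e1) R2 = -4 - 6*e12 + 8/9*e13 - 4*e14
(-3/2*e2) R2 = 27/4 + 9/2*e12 + e23 - 9/2*e24
(3/2*e3) R2 = 1 - 9/2*e13 - 27/4*e23 + 9/2*e34
(5/3*e4) R2 = -5 - 5*e14 - 15/2*e24 + 10/9*e34
Summing the partial products and collecting blades:
Answer: -5/4 - 3/2*e12 - 65/18*e13 - 9*e14 - 23/4*e23 - 12*e24 + 101/18*e34


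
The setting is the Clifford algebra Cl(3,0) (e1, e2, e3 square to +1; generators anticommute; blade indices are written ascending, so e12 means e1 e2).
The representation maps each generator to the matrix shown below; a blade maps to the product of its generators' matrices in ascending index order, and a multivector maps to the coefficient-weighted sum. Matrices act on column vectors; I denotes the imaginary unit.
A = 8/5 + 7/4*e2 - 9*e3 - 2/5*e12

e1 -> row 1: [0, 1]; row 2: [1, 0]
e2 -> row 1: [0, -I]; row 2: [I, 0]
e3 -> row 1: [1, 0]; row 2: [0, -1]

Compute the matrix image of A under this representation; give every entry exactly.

Bivector images (products of the table entries): rho(e12) = rho(e1)rho(e2) = row 1: [I, 0]; row 2: [0, -I].
M = (8/5)*1 + (7/4)*rho(e2) + (-9)*rho(e3) + (-2/5)*rho(e12), summed entrywise (1 is the identity matrix):
Answer: row 1: [-37/5 - 2*I/5, -7*I/4]; row 2: [7*I/4, 53/5 + 2*I/5]
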